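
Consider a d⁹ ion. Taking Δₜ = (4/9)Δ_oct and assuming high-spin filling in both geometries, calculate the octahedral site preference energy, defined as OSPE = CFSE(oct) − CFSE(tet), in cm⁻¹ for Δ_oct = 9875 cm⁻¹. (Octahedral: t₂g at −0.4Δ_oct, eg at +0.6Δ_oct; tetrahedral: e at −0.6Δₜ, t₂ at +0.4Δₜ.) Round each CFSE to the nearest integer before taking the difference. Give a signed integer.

Octahedral (high-spin): t2g^6 e_g^3, CFSE = 6(−0.4) + 3(+0.6) = -0.6Δ_oct = -0.6 × 9875 = -5925 cm⁻¹.
Tetrahedral e^4 t2^5 gives -0.4Δₜ = -0.4 × (4/9) × 9875 = -1756 cm⁻¹.
Subtracting, OSPE = -5925 − (-1756) = -4169 cm⁻¹.

-4169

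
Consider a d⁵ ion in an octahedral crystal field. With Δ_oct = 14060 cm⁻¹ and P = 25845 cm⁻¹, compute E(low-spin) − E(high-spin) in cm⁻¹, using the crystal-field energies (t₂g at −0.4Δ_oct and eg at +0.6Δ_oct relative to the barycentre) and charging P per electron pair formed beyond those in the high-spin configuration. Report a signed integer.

23570

High-spin: t₂g³ eg², CFSE = 0.0Δ_oct = 0 cm⁻¹.
Low-spin t₂g⁵ eg⁰ gives -2.0Δ_oct = -28120 cm⁻¹, but forming 2 extra pairs costs 2P = 51690 cm⁻¹, so E(LS) = -28120 + 51690 = 23570 cm⁻¹.
E(LS) − E(HS) = 23570 − (0) = 23570 cm⁻¹.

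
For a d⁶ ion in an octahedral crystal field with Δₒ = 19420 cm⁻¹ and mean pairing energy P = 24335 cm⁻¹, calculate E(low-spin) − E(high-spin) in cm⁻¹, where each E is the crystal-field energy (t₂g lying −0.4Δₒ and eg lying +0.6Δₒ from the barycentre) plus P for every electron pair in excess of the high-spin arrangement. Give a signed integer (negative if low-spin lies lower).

High-spin: t₂g⁴ eg², CFSE = -0.4Δₒ = -7768 cm⁻¹.
Low-spin: t₂g⁶ eg⁰, orbital CFSE = -2.4Δₒ = -46608 cm⁻¹; plus 2 excess pairs × P = +48670 cm⁻¹; total 2062 cm⁻¹.
E(LS) − E(HS) = 2062 − (-7768) = 9830 cm⁻¹.

9830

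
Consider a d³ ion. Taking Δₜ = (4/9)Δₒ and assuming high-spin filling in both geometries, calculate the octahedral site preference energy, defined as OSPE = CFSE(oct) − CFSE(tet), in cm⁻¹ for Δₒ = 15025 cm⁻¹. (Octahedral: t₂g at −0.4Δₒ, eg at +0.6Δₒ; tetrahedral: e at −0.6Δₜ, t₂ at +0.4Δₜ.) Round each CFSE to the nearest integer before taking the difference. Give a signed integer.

Octahedral (high-spin): t₂g³ eg⁰, CFSE = 3(−0.4) + 0(+0.6) = -1.2Δₒ = -1.2 × 15025 = -18030 cm⁻¹.
Tetrahedral e² t₂¹ gives -0.8Δₜ = -0.8 × (4/9) × 15025 = -5342 cm⁻¹.
OSPE = CFSE(oct) − CFSE(tet) = -18030 − (-5342) = -12688 cm⁻¹.

-12688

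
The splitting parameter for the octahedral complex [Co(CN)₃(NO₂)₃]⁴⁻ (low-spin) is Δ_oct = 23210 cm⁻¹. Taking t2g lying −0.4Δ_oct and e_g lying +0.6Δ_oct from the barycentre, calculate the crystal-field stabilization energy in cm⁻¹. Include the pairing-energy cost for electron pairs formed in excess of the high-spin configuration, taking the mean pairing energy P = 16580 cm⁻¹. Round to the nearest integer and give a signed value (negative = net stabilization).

Ligand charges: 3×(-1) from CN⁻ and 3×(-1) from NO₂⁻ sum to -6; with overall charge -4, Co is +2.
Co²⁺: group 9, so d-count = 9 − 2 = 7.
Electron filling gives t2g^6 e_g^1.
Orbital CFSE = 6(-0.4) + 1(0.6) = -1.8Δ_oct = -1.8 × 23210 = -41778 cm⁻¹.
Relative to high-spin t2g^5 e_g^2 (2 paired), the low-spin configuration has 1 additional pair, contributing +1 × 16580 = +16580 cm⁻¹.
Combining: -41778 + 16580 = -25198 cm⁻¹.

-25198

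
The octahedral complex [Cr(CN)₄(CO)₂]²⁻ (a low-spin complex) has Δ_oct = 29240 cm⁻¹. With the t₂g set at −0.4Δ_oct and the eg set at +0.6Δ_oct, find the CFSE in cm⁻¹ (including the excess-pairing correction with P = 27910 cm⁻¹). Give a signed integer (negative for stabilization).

-18874

Ligand charges: 4×(-1) from CN⁻ and 2×(+0) from CO sum to -4; with overall charge -2, Cr is +2.
Group 6 minus oxidation state +2 gives a d⁴ configuration for Cr²⁺.
The d⁴ electrons fill as t₂g⁴ eg⁰.
Orbital CFSE = 4(-0.4) + 0(0.6) = -1.6Δ_oct = -1.6 × 29240 = -46784 cm⁻¹.
Pairing penalty: 1 pair vs 0 in the high-spin reference → 1 extra × P = 27910 cm⁻¹.
Overall CFSE = -46784 + 27910 = -18874 cm⁻¹.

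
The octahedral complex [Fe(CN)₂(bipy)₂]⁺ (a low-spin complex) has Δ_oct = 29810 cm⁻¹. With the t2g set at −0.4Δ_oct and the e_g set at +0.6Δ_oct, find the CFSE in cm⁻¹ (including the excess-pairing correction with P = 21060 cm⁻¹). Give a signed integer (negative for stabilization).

Ligand charges: 2×(-1) from CN⁻ and 2×(+0) from bipy sum to -2; with overall charge +1, Fe is +3.
Fe is in group 8, so Fe³⁺ is d⁵ (8 − 3 = 5).
Electron filling gives t2g^5 e_g^0.
The orbital stabilization is -2.0Δ_oct = -2.0 × 29810 = -59620 cm⁻¹.
Pairing penalty: 2 pairs vs 0 in the high-spin reference → 2 extra × P = 42120 cm⁻¹.
Net CFSE = -59620 + 42120 = -17500 cm⁻¹.

-17500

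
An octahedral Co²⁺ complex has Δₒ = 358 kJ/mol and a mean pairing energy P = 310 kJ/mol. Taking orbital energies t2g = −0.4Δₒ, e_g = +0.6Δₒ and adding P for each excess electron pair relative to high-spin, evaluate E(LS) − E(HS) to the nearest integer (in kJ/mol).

Group 9 minus oxidation state +2 gives a d⁷ configuration for Co²⁺.
High-spin: t2g^5 e_g^2, CFSE = -0.8Δₒ = -286 kJ/mol.
Low-spin t2g^6 e_g^1 gives -1.8Δₒ = -644 kJ/mol, but forming 1 extra pair costs 1P = 310 kJ/mol, so E(LS) = -644 + 310 = -334 kJ/mol.
E(LS) − E(HS) = -334 − (-286) = -48 kJ/mol.

-48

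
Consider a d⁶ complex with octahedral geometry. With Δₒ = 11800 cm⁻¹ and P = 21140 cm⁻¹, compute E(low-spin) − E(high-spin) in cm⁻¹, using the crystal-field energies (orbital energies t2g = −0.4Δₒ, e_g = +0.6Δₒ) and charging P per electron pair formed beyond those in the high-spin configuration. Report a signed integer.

18680

High-spin d⁶ fills as t2g^4 e_g^2 with CFSE 4(−0.4) + 2(+0.6) = -0.4Δₒ = -4720 cm⁻¹.
Low-spin t2g^6 e_g^0 gives -2.4Δₒ = -28320 cm⁻¹, but forming 2 extra pairs costs 2P = 42280 cm⁻¹, so E(LS) = -28320 + 42280 = 13960 cm⁻¹.
E(LS) − E(HS) = 13960 − (-4720) = 18680 cm⁻¹.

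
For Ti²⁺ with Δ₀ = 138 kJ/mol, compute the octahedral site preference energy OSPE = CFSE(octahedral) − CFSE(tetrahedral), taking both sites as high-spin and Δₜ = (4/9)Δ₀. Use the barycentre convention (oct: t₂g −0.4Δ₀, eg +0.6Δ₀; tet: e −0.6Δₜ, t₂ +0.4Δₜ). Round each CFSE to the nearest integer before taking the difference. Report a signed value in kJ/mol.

-36

Ti²⁺: group 4, so d-count = 4 − 2 = 2.
Octahedral (high-spin): t₂g² eg⁰, CFSE = 2(−0.4) + 0(+0.6) = -0.8Δ₀ = -0.8 × 138 = -110 kJ/mol.
In a tetrahedral site the filling is e² t₂⁰: CFSE(tet) = -1.2Δₜ = -1.2 × (4/9)(138) = -74 kJ/mol.
OSPE = -110 − (-74) = -36 kJ/mol.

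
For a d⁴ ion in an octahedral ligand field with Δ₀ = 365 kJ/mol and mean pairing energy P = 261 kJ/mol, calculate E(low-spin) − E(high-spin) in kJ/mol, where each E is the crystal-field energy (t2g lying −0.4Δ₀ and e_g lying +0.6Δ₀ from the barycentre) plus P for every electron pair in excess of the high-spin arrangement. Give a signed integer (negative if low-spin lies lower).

-104

High-spin: t2g^3 e_g^1, CFSE = -0.6Δ₀ = -219 kJ/mol.
Low-spin t2g^4 e_g^0 gives -1.6Δ₀ = -584 kJ/mol, but forming 1 extra pair costs 1P = 261 kJ/mol, so E(LS) = -584 + 261 = -323 kJ/mol.
E(LS) − E(HS) = -323 − (-219) = -104 kJ/mol.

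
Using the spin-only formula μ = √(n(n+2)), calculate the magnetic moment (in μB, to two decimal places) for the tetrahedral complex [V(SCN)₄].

1.73 μB

Each SCN⁻ contributes -1; 4 × (-1) = -4. With overall charge +0, V is in the +4 oxidation state.
V⁴⁺: group 5, so d-count = 5 − 4 = 1.
Tetrahedral fields are weak (Δₜ ≈ 4/9 Δₒ), so electrons fill high-spin.
Configuration: e¹ t₂⁰ → 1 unpaired electron.
μ(spin-only) = √[1(1+2)] = √3 ≈ 1.73 μB.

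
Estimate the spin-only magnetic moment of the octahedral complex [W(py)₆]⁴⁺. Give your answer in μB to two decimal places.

2.83 μB

py is neutral, so the +4 overall charge sits on W: oxidation state +4.
Group 6 minus oxidation state +4 gives a d² configuration for W⁴⁺.
For octahedral d² the high- and low-spin configurations coincide.
Configuration: t₂g² eg⁰ → 2 unpaired electrons.
μ(spin-only) = √[2(2+2)] = √8 ≈ 2.83 μB.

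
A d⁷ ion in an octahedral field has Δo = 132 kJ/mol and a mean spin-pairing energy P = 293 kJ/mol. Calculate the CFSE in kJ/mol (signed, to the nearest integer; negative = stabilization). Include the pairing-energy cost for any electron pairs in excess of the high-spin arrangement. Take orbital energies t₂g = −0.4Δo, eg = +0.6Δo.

-106

Since Δo = 132 kJ/mol < P = 293 kJ/mol, the complex adopts the high-spin configuration.
Configuration: t₂g⁵ eg².
Orbital CFSE = -0.8Δo = -0.8 × 132 = -106 kJ/mol.
High-spin has no excess pairs, so no pairing correction applies.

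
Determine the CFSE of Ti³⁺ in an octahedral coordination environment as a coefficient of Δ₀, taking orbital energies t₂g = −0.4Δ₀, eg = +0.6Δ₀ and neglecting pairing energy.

-0.4 Δ₀

Group 4 minus oxidation state +3 gives a d¹ configuration for Ti³⁺.
Configuration: t₂g¹ eg⁰.
CFSE = 1(-0.4Δ₀) + 0(0.6Δ₀) = -0.4Δ₀ + 0.0Δ₀ = -0.4Δ₀.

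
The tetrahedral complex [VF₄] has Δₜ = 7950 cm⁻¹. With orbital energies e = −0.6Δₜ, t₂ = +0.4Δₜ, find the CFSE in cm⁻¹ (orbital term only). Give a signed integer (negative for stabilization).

Each F⁻ contributes -1; 4 × (-1) = -4. With overall charge +0, V is in the +4 oxidation state.
Group 5 minus oxidation state +4 gives a d¹ configuration for V⁴⁺.
Tetrahedral splitting is small, so the complex is high-spin.
The d¹ electrons fill as e¹ t₂⁰.
Orbital CFSE = 1(-0.6) + 0(0.4) = -0.6Δₜ = -0.6 × 7950 = -4770 cm⁻¹.

-4770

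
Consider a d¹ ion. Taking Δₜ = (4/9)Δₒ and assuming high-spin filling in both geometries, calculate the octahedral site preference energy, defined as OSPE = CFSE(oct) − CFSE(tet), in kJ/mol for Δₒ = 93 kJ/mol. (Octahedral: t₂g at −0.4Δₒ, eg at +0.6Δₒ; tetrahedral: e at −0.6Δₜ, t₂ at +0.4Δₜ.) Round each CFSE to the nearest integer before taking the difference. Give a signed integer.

-12

In an octahedral site d¹ (HS) is t₂g¹ eg⁰, giving CFSE(oct) = -0.4Δₒ = -37 kJ/mol.
Tetrahedral e¹ t₂⁰ gives -0.6Δₜ = -0.6 × (4/9) × 93 = -25 kJ/mol.
Subtracting, OSPE = -37 − (-25) = -12 kJ/mol.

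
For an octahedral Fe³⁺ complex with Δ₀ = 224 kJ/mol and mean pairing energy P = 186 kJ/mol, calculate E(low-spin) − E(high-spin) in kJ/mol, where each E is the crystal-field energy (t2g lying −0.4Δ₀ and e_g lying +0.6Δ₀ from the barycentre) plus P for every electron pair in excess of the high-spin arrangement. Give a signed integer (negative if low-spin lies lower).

-76

Fe sits in group 8; removing 3 electrons leaves Fe³⁺ with 8 − 3 = 5 d electrons.
High-spin: t2g^3 e_g^2, CFSE = 0.0Δ₀ = 0 kJ/mol.
Low-spin t2g^5 e_g^0 gives -2.0Δ₀ = -448 kJ/mol, but forming 2 extra pairs costs 2P = 372 kJ/mol, so E(LS) = -448 + 372 = -76 kJ/mol.
Thus E(LS) − E(HS) = -76 kJ/mol.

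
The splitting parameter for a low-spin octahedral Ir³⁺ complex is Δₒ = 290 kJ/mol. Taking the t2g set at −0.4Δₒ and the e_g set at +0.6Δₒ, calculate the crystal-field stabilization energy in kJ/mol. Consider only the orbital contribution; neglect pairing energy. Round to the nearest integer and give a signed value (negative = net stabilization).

-696

Ir sits in group 9; removing 3 electrons leaves Ir³⁺ with 9 − 3 = 6 d electrons.
Configuration: t2g^6 e_g^0.
Orbital CFSE = 6(-0.4) + 0(0.6) = -2.4Δₒ = -2.4 × 290 = -696 kJ/mol.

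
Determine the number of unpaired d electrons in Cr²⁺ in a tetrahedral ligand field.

Group 6 minus oxidation state +2 gives a d⁴ configuration for Cr²⁺.
With tetrahedral geometry the complex is necessarily high-spin.
Configuration: e² t₂², giving 4 unpaired electrons.

4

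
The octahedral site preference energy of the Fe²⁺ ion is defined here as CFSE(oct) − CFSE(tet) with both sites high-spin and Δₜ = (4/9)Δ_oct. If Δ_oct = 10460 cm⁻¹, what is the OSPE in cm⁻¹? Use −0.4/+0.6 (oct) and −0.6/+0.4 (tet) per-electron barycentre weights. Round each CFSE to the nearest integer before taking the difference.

Group 8 minus oxidation state +2 gives a d⁶ configuration for Fe²⁺.
Octahedral (high-spin): t2g^4 e_g^2, CFSE = 4(−0.4) + 2(+0.6) = -0.4Δ_oct = -0.4 × 10460 = -4184 cm⁻¹.
In a tetrahedral site the filling is e^3 t2^3: CFSE(tet) = -0.6Δₜ = -0.6 × (4/9)(10460) = -2789 cm⁻¹.
OSPE = CFSE(oct) − CFSE(tet) = -4184 − (-2789) = -1395 cm⁻¹.

-1395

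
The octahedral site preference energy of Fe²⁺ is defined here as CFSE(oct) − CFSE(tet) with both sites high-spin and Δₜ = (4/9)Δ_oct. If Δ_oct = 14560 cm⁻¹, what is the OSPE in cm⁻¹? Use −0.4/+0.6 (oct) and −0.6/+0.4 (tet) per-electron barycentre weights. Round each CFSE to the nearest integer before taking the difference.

-1941

Fe²⁺: group 8, so d-count = 8 − 2 = 6.
Octahedral (high-spin): t₂g⁴ eg², CFSE = 4(−0.4) + 2(+0.6) = -0.4Δ_oct = -0.4 × 14560 = -5824 cm⁻¹.
Tetrahedral: e³ t₂³, CFSE = 3(−0.6) + 3(+0.4) = -0.6Δₜ = -0.6 × (4/9) × 14560 = -3883 cm⁻¹.
OSPE = CFSE(oct) − CFSE(tet) = -5824 − (-3883) = -1941 cm⁻¹.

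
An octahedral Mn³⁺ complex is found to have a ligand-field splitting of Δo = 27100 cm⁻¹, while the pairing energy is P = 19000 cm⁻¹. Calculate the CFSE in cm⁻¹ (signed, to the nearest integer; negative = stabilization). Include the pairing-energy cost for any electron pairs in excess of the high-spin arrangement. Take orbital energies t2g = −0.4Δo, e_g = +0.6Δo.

Mn sits in group 7; removing 3 electrons leaves Mn³⁺ with 7 − 3 = 4 d electrons.
Here Δo > P (27100 > 19000), so the low-spin state is favoured.
Configuration: t2g^4 e_g^0.
Orbital CFSE = -1.6Δo = -1.6 × 27100 = -43360 cm⁻¹.
Excess pairs vs high-spin: 1 − 0 = 1; pairing cost = +19000 cm⁻¹.
Net CFSE = -43360 + 19000 = -24360 cm⁻¹.

-24360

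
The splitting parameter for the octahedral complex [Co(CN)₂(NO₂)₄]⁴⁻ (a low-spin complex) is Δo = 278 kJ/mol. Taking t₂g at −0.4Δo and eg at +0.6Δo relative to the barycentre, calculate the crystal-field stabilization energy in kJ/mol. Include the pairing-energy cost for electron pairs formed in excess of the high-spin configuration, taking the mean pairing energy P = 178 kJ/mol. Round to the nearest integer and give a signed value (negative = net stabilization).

-322

Ligand charges: 2×(-1) from CN⁻ and 4×(-1) from NO₂⁻ sum to -6; with overall charge -4, Co is +2.
Co²⁺: group 9, so d-count = 9 − 2 = 7.
Electron filling gives t₂g⁶ eg¹.
The orbital stabilization is -1.8Δo = -1.8 × 278 = -500 kJ/mol.
High-spin d⁷ would be t₂g⁵ eg² with 2 pairs; low-spin has 3, so 1 excess pair costs +1P = +178 kJ/mol.
Overall CFSE = -500 + 178 = -322 kJ/mol.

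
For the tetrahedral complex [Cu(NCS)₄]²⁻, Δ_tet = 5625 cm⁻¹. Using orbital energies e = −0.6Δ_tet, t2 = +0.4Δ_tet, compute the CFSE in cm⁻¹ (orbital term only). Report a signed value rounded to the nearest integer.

Each NCS⁻ contributes -1; 4 × (-1) = -4. With overall charge -2, Cu is in the +2 oxidation state.
Cu is in group 11, so Cu²⁺ is d⁹ (11 − 2 = 9).
Tetrahedral splitting is small, so the complex is high-spin.
The d⁹ electrons fill as e^4 t2^5.
Orbital CFSE = 4(-0.6) + 5(0.4) = -0.4Δ_tet = -0.4 × 5625 = -2250 cm⁻¹.

-2250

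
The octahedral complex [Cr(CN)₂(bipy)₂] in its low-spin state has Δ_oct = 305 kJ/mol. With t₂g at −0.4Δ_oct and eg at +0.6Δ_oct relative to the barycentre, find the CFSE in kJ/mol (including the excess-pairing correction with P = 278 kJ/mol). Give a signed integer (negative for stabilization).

-210

Ligand charges: 2×(-1) from CN⁻ and 2×(+0) from bipy sum to -2; with overall charge +0, Cr is +2.
Cr sits in group 6; removing 2 electrons leaves Cr²⁺ with 6 − 2 = 4 d electrons.
The d⁴ electrons fill as t₂g⁴ eg⁰.
The orbital stabilization is -1.6Δ_oct = -1.6 × 305 = -488 kJ/mol.
Pairing penalty: 1 pair vs 0 in the high-spin reference → 1 extra × P = 278 kJ/mol.
Overall CFSE = -488 + 278 = -210 kJ/mol.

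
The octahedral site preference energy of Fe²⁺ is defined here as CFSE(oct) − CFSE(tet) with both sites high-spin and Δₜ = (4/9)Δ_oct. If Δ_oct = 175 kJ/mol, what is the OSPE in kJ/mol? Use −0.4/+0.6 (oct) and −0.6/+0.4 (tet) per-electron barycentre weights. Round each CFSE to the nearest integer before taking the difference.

-23

Group 8 minus oxidation state +2 gives a d⁶ configuration for Fe²⁺.
In an octahedral site d⁶ (HS) is t2g^4 e_g^2, giving CFSE(oct) = -0.4Δ_oct = -70 kJ/mol.
Tetrahedral e^3 t2^3 gives -0.6Δₜ = -0.6 × (4/9) × 175 = -47 kJ/mol.
OSPE = -70 − (-47) = -23 kJ/mol.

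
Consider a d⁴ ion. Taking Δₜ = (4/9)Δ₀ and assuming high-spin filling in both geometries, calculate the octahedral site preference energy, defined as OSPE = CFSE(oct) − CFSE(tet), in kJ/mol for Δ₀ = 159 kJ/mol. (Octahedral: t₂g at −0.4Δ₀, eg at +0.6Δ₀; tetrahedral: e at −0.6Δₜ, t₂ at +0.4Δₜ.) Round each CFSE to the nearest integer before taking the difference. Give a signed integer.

-67

Octahedral (high-spin): t₂g³ eg¹, CFSE = 3(−0.4) + 1(+0.6) = -0.6Δ₀ = -0.6 × 159 = -95 kJ/mol.
Tetrahedral e² t₂² gives -0.4Δₜ = -0.4 × (4/9) × 159 = -28 kJ/mol.
Subtracting, OSPE = -95 − (-28) = -67 kJ/mol.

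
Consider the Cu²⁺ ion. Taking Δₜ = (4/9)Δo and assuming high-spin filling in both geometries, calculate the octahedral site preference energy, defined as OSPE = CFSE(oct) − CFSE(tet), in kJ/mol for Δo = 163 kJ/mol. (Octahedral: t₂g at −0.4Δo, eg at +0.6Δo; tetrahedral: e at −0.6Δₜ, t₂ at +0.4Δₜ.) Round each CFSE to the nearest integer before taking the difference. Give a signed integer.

-69

Cu sits in group 11; removing 2 electrons leaves Cu²⁺ with 11 − 2 = 9 d electrons.
In an octahedral site d⁹ (HS) is t₂g⁶ eg³, giving CFSE(oct) = -0.6Δo = -98 kJ/mol.
Tetrahedral: e⁴ t₂⁵, CFSE = 4(−0.6) + 5(+0.4) = -0.4Δₜ = -0.4 × (4/9) × 163 = -29 kJ/mol.
Subtracting, OSPE = -98 − (-29) = -69 kJ/mol.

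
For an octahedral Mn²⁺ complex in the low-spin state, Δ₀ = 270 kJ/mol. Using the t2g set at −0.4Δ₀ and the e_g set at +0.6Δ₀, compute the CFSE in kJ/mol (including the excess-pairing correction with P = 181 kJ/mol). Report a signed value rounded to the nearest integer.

Group 7 minus oxidation state +2 gives a d⁵ configuration for Mn²⁺.
Electron filling gives t2g^5 e_g^0.
The orbital stabilization is -2.0Δ₀ = -2.0 × 270 = -540 kJ/mol.
Pairing penalty: 2 pairs vs 0 in the high-spin reference → 2 extra × P = 362 kJ/mol.
Combining: -540 + 362 = -178 kJ/mol.

-178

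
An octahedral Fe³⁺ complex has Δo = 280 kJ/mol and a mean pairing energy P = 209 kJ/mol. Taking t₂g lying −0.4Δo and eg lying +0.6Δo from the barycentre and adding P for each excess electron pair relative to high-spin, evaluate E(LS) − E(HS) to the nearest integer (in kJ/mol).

-142

Fe is in group 8, so Fe³⁺ is d⁵ (8 − 3 = 5).
In the high-spin limit (t₂g³ eg²) the orbital term is 0.0Δo = 0 kJ/mol, with no excess pairing.
For low-spin the configuration is t₂g⁵ eg⁰: orbital energy -2.0 × 280 = -560 kJ/mol, and 2 additional pairs relative to high-spin add 418 kJ/mol, giving -142 kJ/mol.
E(LS) − E(HS) = -142 − (0) = -142 kJ/mol.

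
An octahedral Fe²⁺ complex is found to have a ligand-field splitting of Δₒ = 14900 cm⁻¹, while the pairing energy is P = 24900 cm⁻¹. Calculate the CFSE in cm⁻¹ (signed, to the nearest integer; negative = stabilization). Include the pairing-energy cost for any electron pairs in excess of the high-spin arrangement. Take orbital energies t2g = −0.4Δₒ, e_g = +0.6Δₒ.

Fe is in group 8, so Fe²⁺ is d⁶ (8 − 2 = 6).
Since Δₒ = 14900 cm⁻¹ < P = 24900 cm⁻¹, the complex adopts the high-spin configuration.
Filling d⁶ accordingly: t2g^4 e_g^2.
Orbital CFSE = -0.4Δₒ = -0.4 × 14900 = -5960 cm⁻¹.
High-spin has no excess pairs, so no pairing correction applies.

-5960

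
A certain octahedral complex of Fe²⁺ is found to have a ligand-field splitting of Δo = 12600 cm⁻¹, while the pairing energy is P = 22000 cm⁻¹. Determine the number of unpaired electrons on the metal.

4

Fe²⁺: group 8, so d-count = 8 − 2 = 6.
Δo < P, so pairing is avoided: the ground state is high-spin.
Filling d⁶ accordingly: t2g^4 e_g^2.
Unpaired electrons: 4.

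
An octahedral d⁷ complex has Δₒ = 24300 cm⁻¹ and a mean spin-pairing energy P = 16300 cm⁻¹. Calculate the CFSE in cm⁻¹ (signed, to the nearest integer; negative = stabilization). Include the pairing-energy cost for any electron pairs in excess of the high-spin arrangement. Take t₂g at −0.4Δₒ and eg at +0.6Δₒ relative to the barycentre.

-27440

Since Δₒ = 24300 cm⁻¹ > P = 16300 cm⁻¹, the complex adopts the low-spin configuration.
That gives t₂g⁶ eg¹.
Orbital CFSE = -1.8Δₒ = -1.8 × 24300 = -43740 cm⁻¹.
Excess pairs vs high-spin: 3 − 2 = 1; pairing cost = +16300 cm⁻¹.
Net CFSE = -43740 + 16300 = -27440 cm⁻¹.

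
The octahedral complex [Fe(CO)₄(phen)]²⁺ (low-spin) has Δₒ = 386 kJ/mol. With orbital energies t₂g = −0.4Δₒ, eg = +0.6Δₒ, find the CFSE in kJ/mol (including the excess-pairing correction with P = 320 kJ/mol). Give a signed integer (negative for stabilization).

Ligand charges: 4×(+0) from CO and 1×(+0) from phen sum to +0; with overall charge +2, Fe is +2.
Fe²⁺: group 8, so d-count = 8 − 2 = 6.
Configuration: t₂g⁶ eg⁰.
The orbital stabilization is -2.4Δₒ = -2.4 × 386 = -926 kJ/mol.
Relative to high-spin t₂g⁴ eg² (1 paired), the low-spin configuration has 2 additional pairs, contributing +2 × 320 = +640 kJ/mol.
Combining: -926 + 640 = -286 kJ/mol.

-286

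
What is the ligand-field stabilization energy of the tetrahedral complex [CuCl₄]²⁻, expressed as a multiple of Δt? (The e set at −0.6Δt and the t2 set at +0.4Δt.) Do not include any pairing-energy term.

-0.4 Δt

Each Cl⁻ contributes -1; 4 × (-1) = -4. With overall charge -2, Cu is in the +2 oxidation state.
Cu is in group 11, so Cu²⁺ is d⁹ (11 − 2 = 9).
Tetrahedral fields are weak (Δₜ ≈ 4/9 Δₒ), so electrons fill high-spin.
Configuration: e^4 t2^5.
CFSE = 4(-0.6Δt) + 5(0.4Δt) = -2.4Δt + 2.0Δt = -0.4Δt.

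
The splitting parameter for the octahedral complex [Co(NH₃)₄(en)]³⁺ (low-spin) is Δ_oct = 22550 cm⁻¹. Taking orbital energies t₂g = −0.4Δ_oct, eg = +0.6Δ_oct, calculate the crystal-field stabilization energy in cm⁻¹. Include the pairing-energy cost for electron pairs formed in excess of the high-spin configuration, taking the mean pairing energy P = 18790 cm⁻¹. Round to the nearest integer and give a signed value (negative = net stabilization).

-16540

Ligand charges: 4×(+0) from NH₃ and 1×(+0) from en sum to +0; with overall charge +3, Co is +3.
Co³⁺: group 9, so d-count = 9 − 3 = 6.
Configuration: t₂g⁶ eg⁰.
Orbital CFSE = 6(-0.4) + 0(0.6) = -2.4Δ_oct = -2.4 × 22550 = -54120 cm⁻¹.
High-spin d⁶ would be t₂g⁴ eg² with 1 pair; low-spin has 3, so 2 excess pairs cost +2P = +37580 cm⁻¹.
Net CFSE = -54120 + 37580 = -16540 cm⁻¹.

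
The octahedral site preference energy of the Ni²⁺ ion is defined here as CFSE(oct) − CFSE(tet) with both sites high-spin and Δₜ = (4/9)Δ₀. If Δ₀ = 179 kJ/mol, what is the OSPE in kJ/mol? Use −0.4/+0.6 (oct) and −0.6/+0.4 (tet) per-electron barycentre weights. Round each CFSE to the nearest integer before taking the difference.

Group 10 minus oxidation state +2 gives a d⁸ configuration for Ni²⁺.
In an octahedral site d⁸ (HS) is t₂g⁶ eg², giving CFSE(oct) = -1.2Δ₀ = -215 kJ/mol.
Tetrahedral: e⁴ t₂⁴, CFSE = 4(−0.6) + 4(+0.4) = -0.8Δₜ = -0.8 × (4/9) × 179 = -64 kJ/mol.
Subtracting, OSPE = -215 − (-64) = -151 kJ/mol.

-151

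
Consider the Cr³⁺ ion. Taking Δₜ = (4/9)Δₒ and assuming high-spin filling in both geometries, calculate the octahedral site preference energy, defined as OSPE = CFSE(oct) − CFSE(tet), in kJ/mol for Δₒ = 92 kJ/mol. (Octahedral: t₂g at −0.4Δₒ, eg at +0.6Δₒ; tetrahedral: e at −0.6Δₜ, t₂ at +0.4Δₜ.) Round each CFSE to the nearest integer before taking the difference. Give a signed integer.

Cr³⁺: group 6, so d-count = 6 − 3 = 3.
In an octahedral site d³ (HS) is t2g^3 e_g^0, giving CFSE(oct) = -1.2Δₒ = -110 kJ/mol.
Tetrahedral e^2 t2^1 gives -0.8Δₜ = -0.8 × (4/9) × 92 = -33 kJ/mol.
Subtracting, OSPE = -110 − (-33) = -77 kJ/mol.

-77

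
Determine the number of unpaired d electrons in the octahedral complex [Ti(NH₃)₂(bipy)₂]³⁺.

1

Ligand charges: 2×(+0) from NH₃ and 2×(+0) from bipy sum to +0; with overall charge +3, Ti is +3.
Ti is in group 4, so Ti³⁺ is d¹ (4 − 3 = 1).
Configuration: t₂g¹ eg⁰, giving 1 unpaired electron.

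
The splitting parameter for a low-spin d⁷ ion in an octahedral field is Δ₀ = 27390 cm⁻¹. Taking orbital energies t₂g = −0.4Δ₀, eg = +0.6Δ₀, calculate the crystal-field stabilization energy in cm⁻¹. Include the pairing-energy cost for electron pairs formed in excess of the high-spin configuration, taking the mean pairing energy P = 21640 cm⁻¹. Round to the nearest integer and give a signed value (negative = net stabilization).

Configuration: t₂g⁶ eg¹.
The orbital stabilization is -1.8Δ₀ = -1.8 × 27390 = -49302 cm⁻¹.
Relative to high-spin t₂g⁵ eg² (2 paired), the low-spin configuration has 1 additional pair, contributing +1 × 21640 = +21640 cm⁻¹.
Overall CFSE = -49302 + 21640 = -27662 cm⁻¹.

-27662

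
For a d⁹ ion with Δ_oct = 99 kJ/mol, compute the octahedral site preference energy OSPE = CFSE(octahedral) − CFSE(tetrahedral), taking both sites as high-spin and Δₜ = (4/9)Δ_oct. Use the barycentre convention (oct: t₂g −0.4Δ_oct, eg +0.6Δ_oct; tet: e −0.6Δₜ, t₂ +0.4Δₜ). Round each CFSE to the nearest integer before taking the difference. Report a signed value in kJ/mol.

Octahedral high-spin t₂g⁶ eg³: CFSE = -0.6 × 99 = -59 kJ/mol.
Tetrahedral e⁴ t₂⁵ gives -0.4Δₜ = -0.4 × (4/9) × 99 = -18 kJ/mol.
OSPE = -59 − (-18) = -41 kJ/mol.

-41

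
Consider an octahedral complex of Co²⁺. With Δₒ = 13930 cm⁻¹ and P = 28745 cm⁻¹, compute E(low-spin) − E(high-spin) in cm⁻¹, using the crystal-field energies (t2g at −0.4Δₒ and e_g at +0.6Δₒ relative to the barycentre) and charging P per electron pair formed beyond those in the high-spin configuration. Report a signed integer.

14815

Co sits in group 9; removing 2 electrons leaves Co²⁺ with 9 − 2 = 7 d electrons.
High-spin d⁷ fills as t2g^5 e_g^2 with CFSE 5(−0.4) + 2(+0.6) = -0.8Δₒ = -11144 cm⁻¹.
Low-spin t2g^6 e_g^1 gives -1.8Δₒ = -25074 cm⁻¹, but forming 1 extra pair costs 1P = 28745 cm⁻¹, so E(LS) = -25074 + 28745 = 3671 cm⁻¹.
The difference is 3671 − (-11144) = 14815 cm⁻¹, so high-spin lies lower.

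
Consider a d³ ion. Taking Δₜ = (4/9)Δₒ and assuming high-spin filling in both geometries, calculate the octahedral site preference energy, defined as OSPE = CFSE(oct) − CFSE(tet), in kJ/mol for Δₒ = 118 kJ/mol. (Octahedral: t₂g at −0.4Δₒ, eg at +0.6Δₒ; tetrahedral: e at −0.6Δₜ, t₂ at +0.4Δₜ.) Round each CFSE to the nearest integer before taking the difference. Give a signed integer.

In an octahedral site d³ (HS) is t₂g³ eg⁰, giving CFSE(oct) = -1.2Δₒ = -142 kJ/mol.
Tetrahedral: e² t₂¹, CFSE = 2(−0.6) + 1(+0.4) = -0.8Δₜ = -0.8 × (4/9) × 118 = -42 kJ/mol.
OSPE = -142 − (-42) = -100 kJ/mol.

-100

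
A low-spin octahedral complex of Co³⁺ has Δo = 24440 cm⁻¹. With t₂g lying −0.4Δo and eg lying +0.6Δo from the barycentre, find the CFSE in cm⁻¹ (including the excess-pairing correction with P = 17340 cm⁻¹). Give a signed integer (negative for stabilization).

-23976

Co sits in group 9; removing 3 electrons leaves Co³⁺ with 9 − 3 = 6 d electrons.
The d⁶ electrons fill as t₂g⁶ eg⁰.
CFSE(orbital) = 6×(-0.4Δo) + 0×(0.6Δo) = -2.4Δo; with Δo = 24440 cm⁻¹ that is -58656 cm⁻¹.
High-spin d⁶ would be t₂g⁴ eg² with 1 pair; low-spin has 3, so 2 excess pairs cost +2P = +34680 cm⁻¹.
Combining: -58656 + 34680 = -23976 cm⁻¹.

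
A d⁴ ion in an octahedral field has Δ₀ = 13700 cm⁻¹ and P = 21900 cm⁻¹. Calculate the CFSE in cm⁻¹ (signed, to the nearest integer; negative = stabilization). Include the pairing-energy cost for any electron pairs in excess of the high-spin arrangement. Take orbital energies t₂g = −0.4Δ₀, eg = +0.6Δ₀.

Here Δ₀ < P (13700 < 21900), so the high-spin state is favoured.
Filling d⁴ accordingly: t₂g³ eg¹.
Orbital CFSE = -0.6Δ₀ = -0.6 × 13700 = -8220 cm⁻¹.
High-spin has no excess pairs, so no pairing correction applies.

-8220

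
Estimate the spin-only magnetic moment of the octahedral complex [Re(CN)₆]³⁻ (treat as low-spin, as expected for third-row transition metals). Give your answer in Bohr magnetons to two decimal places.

2.83 Bohr magnetons

Each CN⁻ contributes -1; 6 × (-1) = -6. With overall charge -3, Re is in the +3 oxidation state.
Re³⁺: group 7, so d-count = 7 − 3 = 4.
Configuration: t₂g⁴ eg⁰ → 2 unpaired electrons.
μ(spin-only) = √[2(2+2)] = √8 ≈ 2.83 Bohr magnetons.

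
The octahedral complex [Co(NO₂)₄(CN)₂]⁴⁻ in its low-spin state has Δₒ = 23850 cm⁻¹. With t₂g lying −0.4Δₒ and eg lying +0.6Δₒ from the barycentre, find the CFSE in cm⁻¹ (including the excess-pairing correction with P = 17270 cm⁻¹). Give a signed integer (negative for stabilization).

Ligand charges: 4×(-1) from NO₂⁻ and 2×(-1) from CN⁻ sum to -6; with overall charge -4, Co is +2.
Group 9 minus oxidation state +2 gives a d⁷ configuration for Co²⁺.
Configuration: t₂g⁶ eg¹.
The orbital stabilization is -1.8Δₒ = -1.8 × 23850 = -42930 cm⁻¹.
High-spin d⁷ would be t₂g⁵ eg² with 2 pairs; low-spin has 3, so 1 excess pair costs +1P = +17270 cm⁻¹.
Combining: -42930 + 17270 = -25660 cm⁻¹.

-25660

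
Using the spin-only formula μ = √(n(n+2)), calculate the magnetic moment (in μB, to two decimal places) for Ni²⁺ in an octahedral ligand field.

Ni sits in group 10; removing 2 electrons leaves Ni²⁺ with 10 − 2 = 8 d electrons.
Configuration: t₂g⁶ eg² → 2 unpaired electrons.
μ(spin-only) = √[2(2+2)] = √8 ≈ 2.83 μB.

2.83 μB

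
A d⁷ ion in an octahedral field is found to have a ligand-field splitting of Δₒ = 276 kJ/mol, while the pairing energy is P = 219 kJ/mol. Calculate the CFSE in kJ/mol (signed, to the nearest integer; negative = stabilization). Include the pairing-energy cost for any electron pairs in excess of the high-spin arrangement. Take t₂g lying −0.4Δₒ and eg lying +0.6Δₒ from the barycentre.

-278

Since Δₒ = 276 kJ/mol > P = 219 kJ/mol, the complex adopts the low-spin configuration.
Filling d⁷ accordingly: t₂g⁶ eg¹.
Orbital CFSE = -1.8Δₒ = -1.8 × 276 = -497 kJ/mol.
Excess pairs vs high-spin: 3 − 2 = 1; pairing cost = +219 kJ/mol.
Net CFSE = -497 + 219 = -278 kJ/mol.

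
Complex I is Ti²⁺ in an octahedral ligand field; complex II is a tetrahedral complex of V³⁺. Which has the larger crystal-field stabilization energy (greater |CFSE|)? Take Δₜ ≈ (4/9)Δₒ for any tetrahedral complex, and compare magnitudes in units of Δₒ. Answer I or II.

I: Ti is in group 4, so Ti²⁺ is d² (4 − 2 = 2); t₂g² eg⁰, CFSE = -0.8Δₒ.
II: V is in group 5, so V³⁺ is d² (5 − 3 = 2); Tetrahedral fields are weak (Δₜ ≈ 4/9 Δₒ), so electrons fill high-spin; e² t₂⁰, CFSE = -1.2Δₜ ≈ -0.53Δₒ.
So I has the larger |CFSE|.

I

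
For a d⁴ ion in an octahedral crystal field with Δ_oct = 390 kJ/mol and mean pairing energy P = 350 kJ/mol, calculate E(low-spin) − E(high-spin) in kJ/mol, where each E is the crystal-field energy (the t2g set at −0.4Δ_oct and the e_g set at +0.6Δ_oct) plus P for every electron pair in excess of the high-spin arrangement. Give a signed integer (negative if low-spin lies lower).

-40

In the high-spin limit (t2g^3 e_g^1) the orbital term is -0.6Δ_oct = -234 kJ/mol, with no excess pairing.
Low-spin: t2g^4 e_g^0, orbital CFSE = -1.6Δ_oct = -624 kJ/mol; plus 1 excess pair × P = +350 kJ/mol; total -274 kJ/mol.
The difference is -274 − (-234) = -40 kJ/mol, so low-spin lies lower.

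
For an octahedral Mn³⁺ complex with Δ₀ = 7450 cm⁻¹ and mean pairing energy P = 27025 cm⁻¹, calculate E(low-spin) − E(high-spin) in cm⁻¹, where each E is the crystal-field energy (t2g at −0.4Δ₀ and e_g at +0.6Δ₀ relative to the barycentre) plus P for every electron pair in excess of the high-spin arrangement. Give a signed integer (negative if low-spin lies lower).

Mn sits in group 7; removing 3 electrons leaves Mn³⁺ with 7 − 3 = 4 d electrons.
High-spin d⁴ fills as t2g^3 e_g^1 with CFSE 3(−0.4) + 1(+0.6) = -0.6Δ₀ = -4470 cm⁻¹.
For low-spin the configuration is t2g^4 e_g^0: orbital energy -1.6 × 7450 = -11920 cm⁻¹, and 1 additional pair relative to high-spin adds 27025 cm⁻¹, giving 15105 cm⁻¹.
E(LS) − E(HS) = 15105 − (-4470) = 19575 cm⁻¹.

19575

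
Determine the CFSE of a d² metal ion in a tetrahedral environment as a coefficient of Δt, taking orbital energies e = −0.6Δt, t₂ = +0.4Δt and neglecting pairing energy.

-1.2 Δt

Tetrahedral fields are weak (Δₜ ≈ 4/9 Δₒ), so electrons fill high-spin.
Configuration: e² t₂⁰.
CFSE = 2(-0.6Δt) + 0(0.4Δt) = -1.2Δt + 0.0Δt = -1.2Δt.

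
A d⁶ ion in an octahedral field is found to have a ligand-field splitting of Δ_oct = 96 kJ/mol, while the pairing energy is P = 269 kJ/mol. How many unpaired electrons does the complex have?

4

Since Δ_oct = 96 kJ/mol < P = 269 kJ/mol, the complex adopts the high-spin configuration.
Filling d⁶ accordingly: t₂g⁴ eg².
Unpaired electrons: 4.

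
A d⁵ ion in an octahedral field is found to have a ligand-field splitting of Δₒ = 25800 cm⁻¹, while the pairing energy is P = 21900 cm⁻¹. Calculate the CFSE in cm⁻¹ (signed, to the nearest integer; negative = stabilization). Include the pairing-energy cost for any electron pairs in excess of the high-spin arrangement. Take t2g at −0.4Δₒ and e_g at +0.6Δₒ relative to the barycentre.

-7800

Δₒ > P, so pairing is preferred: the ground state is low-spin.
Filling d⁵ accordingly: t2g^5 e_g^0.
Orbital CFSE = -2.0Δₒ = -2.0 × 25800 = -51600 cm⁻¹.
Excess pairs vs high-spin: 2 − 0 = 2; pairing cost = +43800 cm⁻¹.
Net CFSE = -51600 + 43800 = -7800 cm⁻¹.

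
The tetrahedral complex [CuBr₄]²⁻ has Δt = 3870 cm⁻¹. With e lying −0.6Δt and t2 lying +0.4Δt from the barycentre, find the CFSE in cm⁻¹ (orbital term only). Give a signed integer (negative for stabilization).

Each Br⁻ contributes -1; 4 × (-1) = -4. With overall charge -2, Cu is in the +2 oxidation state.
Cu²⁺: group 11, so d-count = 11 − 2 = 9.
With tetrahedral geometry the complex is necessarily high-spin.
Electron filling gives e^4 t2^5.
Orbital CFSE = 4(-0.6) + 5(0.4) = -0.4Δt = -0.4 × 3870 = -1548 cm⁻¹.

-1548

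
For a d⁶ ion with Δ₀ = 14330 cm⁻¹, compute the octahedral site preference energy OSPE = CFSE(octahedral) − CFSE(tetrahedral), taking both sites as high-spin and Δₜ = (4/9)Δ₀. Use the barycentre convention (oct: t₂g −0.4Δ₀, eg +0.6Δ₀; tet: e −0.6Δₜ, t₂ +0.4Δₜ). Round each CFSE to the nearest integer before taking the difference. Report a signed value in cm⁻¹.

-1911

Octahedral high-spin t2g^4 e_g^2: CFSE = -0.4 × 14330 = -5732 cm⁻¹.
Tetrahedral e^3 t2^3 gives -0.6Δₜ = -0.6 × (4/9) × 14330 = -3821 cm⁻¹.
OSPE = -5732 − (-3821) = -1911 cm⁻¹.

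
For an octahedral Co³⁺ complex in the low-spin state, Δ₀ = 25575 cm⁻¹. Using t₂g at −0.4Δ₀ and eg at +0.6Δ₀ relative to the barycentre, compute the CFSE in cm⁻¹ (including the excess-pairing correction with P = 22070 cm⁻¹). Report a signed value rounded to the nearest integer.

-17240

Co sits in group 9; removing 3 electrons leaves Co³⁺ with 9 − 3 = 6 d electrons.
Configuration: t₂g⁶ eg⁰.
CFSE(orbital) = 6×(-0.4Δ₀) + 0×(0.6Δ₀) = -2.4Δ₀; with Δ₀ = 25575 cm⁻¹ that is -61380 cm⁻¹.
Pairing penalty: 3 pairs vs 1 in the high-spin reference → 2 extra × P = 44140 cm⁻¹.
Combining: -61380 + 44140 = -17240 cm⁻¹.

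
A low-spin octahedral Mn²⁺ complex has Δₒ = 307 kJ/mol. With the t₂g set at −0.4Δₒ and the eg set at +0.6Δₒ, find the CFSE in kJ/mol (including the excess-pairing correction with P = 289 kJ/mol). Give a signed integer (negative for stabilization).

Mn sits in group 7; removing 2 electrons leaves Mn²⁺ with 7 − 2 = 5 d electrons.
The d⁵ electrons fill as t₂g⁵ eg⁰.
Orbital CFSE = 5(-0.4) + 0(0.6) = -2.0Δₒ = -2.0 × 307 = -614 kJ/mol.
Relative to high-spin t₂g³ eg² (0 paired), the low-spin configuration has 2 additional pairs, contributing +2 × 289 = +578 kJ/mol.
Combining: -614 + 578 = -36 kJ/mol.

-36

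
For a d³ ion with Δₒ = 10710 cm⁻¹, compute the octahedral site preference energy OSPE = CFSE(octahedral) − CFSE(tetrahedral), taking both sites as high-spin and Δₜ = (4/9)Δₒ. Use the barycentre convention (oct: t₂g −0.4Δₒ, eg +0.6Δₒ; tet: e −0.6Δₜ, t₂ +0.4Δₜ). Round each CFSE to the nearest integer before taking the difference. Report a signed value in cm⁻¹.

Octahedral (high-spin): t2g^3 e_g^0, CFSE = 3(−0.4) + 0(+0.6) = -1.2Δₒ = -1.2 × 10710 = -12852 cm⁻¹.
Tetrahedral e^2 t2^1 gives -0.8Δₜ = -0.8 × (4/9) × 10710 = -3808 cm⁻¹.
OSPE = -12852 − (-3808) = -9044 cm⁻¹.

-9044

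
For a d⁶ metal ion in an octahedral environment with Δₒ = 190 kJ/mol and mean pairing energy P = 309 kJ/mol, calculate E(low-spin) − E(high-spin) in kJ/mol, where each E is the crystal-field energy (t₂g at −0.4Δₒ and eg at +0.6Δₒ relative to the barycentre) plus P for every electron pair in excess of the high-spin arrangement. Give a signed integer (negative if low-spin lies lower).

High-spin d⁶ fills as t₂g⁴ eg² with CFSE 4(−0.4) + 2(+0.6) = -0.4Δₒ = -76 kJ/mol.
For low-spin the configuration is t₂g⁶ eg⁰: orbital energy -2.4 × 190 = -456 kJ/mol, and 2 additional pairs relative to high-spin add 618 kJ/mol, giving 162 kJ/mol.
Thus E(LS) − E(HS) = 238 kJ/mol.

238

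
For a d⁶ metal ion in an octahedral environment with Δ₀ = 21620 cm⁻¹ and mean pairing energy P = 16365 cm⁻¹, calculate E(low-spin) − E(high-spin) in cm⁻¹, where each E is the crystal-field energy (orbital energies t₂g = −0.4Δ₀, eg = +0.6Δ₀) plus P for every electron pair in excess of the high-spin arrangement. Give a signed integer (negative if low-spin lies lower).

High-spin: t₂g⁴ eg², CFSE = -0.4Δ₀ = -8648 cm⁻¹.
For low-spin the configuration is t₂g⁶ eg⁰: orbital energy -2.4 × 21620 = -51888 cm⁻¹, and 2 additional pairs relative to high-spin add 32730 cm⁻¹, giving -19158 cm⁻¹.
The difference is -19158 − (-8648) = -10510 cm⁻¹, so low-spin lies lower.

-10510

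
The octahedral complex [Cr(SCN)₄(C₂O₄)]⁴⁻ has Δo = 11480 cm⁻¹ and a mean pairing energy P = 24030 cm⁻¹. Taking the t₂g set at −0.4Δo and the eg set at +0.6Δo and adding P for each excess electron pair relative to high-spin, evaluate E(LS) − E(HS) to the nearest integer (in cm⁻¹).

12550

Ligand charges: 4×(-1) from SCN⁻ and 1×(-2) from C₂O₄²⁻ sum to -6; with overall charge -4, Cr is +2.
Cr²⁺: group 6, so d-count = 6 − 2 = 4.
In the high-spin limit (t₂g³ eg¹) the orbital term is -0.6Δo = -6888 cm⁻¹, with no excess pairing.
Low-spin: t₂g⁴ eg⁰, orbital CFSE = -1.6Δo = -18368 cm⁻¹; plus 1 excess pair × P = +24030 cm⁻¹; total 5662 cm⁻¹.
The difference is 5662 − (-6888) = 12550 cm⁻¹, so high-spin lies lower.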